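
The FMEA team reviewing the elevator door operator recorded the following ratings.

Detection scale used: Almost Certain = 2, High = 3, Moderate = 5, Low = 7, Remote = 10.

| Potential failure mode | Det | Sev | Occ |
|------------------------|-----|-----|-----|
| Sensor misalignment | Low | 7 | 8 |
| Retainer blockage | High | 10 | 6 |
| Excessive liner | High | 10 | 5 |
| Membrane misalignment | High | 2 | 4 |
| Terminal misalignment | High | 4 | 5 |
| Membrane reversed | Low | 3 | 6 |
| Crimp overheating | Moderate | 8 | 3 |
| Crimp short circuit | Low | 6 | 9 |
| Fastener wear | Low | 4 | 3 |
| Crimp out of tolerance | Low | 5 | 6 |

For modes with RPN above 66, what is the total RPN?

1640

RPN = Severity × Occurrence × Detection:
  Sensor misalignment: 7 × 8 × 7 = 392
  Retainer blockage: 10 × 6 × 3 = 180
  Excessive liner: 10 × 5 × 3 = 150
  Membrane misalignment: 2 × 4 × 3 = 24
  Terminal misalignment: 4 × 5 × 3 = 60
  Membrane reversed: 3 × 6 × 7 = 126
  Crimp overheating: 8 × 3 × 5 = 120
  Crimp short circuit: 6 × 9 × 7 = 378
  Fastener wear: 4 × 3 × 7 = 84
  Crimp out of tolerance: 5 × 6 × 7 = 210
RPN > 66: Sensor misalignment (392), Retainer blockage (180), Excessive liner (150), Membrane reversed (126), Crimp overheating (120), Crimp short circuit (378), Fastener wear (84), Crimp out of tolerance (210).
Sum: 392 + 180 + 150 + 126 + 120 + 378 + 84 + 210 = 1640.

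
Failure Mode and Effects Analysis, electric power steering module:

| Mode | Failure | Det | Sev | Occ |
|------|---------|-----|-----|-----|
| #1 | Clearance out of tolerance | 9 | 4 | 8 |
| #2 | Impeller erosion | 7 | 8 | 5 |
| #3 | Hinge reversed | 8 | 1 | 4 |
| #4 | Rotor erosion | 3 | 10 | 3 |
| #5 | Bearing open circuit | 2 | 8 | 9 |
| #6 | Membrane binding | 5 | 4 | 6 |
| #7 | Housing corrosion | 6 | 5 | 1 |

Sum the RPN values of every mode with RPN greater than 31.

RPN = Severity × Occurrence × Detection:
  #1: 4 × 8 × 9 = 288
  #2: 8 × 5 × 7 = 280
  #3: 1 × 4 × 8 = 32
  #4: 10 × 3 × 3 = 90
  #5: 8 × 9 × 2 = 144
  #6: 4 × 6 × 5 = 120
  #7: 5 × 1 × 6 = 30
RPN > 31: #1 (288), #2 (280), #3 (32), #4 (90), #5 (144), #6 (120).
Sum: 288 + 280 + 32 + 90 + 144 + 120 = 954.

954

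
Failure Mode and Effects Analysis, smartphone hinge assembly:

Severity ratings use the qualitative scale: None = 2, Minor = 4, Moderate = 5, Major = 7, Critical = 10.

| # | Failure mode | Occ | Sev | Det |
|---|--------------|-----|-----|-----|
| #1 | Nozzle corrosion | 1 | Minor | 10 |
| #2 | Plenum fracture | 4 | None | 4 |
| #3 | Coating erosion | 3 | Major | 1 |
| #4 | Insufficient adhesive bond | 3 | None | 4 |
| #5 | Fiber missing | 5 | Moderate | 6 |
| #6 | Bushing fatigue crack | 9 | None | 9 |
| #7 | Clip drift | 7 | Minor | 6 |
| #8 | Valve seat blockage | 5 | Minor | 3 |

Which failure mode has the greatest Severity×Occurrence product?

Criticality = Severity × Occurrence:
  #1: 4 × 1 = 4
  #2: 2 × 4 = 8
  #3: 7 × 3 = 21
  #4: 2 × 3 = 6
  #5: 5 × 5 = 25
  #6: 2 × 9 = 18
  #7: 4 × 7 = 28
  #8: 4 × 5 = 20
Highest criticality is 28 → #7.

#7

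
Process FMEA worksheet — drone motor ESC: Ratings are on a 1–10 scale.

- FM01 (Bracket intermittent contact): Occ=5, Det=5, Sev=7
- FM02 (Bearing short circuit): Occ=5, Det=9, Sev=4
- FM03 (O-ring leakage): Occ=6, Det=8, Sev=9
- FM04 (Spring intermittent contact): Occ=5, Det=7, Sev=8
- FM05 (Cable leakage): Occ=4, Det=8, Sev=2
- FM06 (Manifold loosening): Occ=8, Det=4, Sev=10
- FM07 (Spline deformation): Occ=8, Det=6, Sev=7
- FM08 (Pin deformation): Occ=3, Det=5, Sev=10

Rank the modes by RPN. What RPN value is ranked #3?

RPN = Severity × Occurrence × Detection:
  FM01: 7 × 5 × 5 = 175
  FM02: 4 × 5 × 9 = 180
  FM03: 9 × 6 × 8 = 432
  FM04: 8 × 5 × 7 = 280
  FM05: 2 × 4 × 8 = 64
  FM06: 10 × 8 × 4 = 320
  FM07: 7 × 8 × 6 = 336
  FM08: 10 × 3 × 5 = 150
Sorted descending: 432, 336, 320, 280, 180, 175, 150, 64.
The third-highest RPN is 320 (FM06).

320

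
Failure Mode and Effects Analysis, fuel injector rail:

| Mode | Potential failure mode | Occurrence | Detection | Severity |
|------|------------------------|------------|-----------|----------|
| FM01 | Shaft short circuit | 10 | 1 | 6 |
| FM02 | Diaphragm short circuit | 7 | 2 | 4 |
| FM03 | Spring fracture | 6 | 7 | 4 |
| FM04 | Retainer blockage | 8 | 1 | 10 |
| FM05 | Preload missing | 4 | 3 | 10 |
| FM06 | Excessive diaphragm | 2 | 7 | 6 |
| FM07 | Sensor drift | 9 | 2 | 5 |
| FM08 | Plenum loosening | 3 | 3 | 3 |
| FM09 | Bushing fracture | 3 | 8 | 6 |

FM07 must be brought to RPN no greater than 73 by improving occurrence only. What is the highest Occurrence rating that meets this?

FM07: S=5, O=9, D=2 → current RPN = 90.
Fixed product = 10. Need 10 × O ≤ 73, so O ≤ 73/10 = 7.30.
Maximum integer Occurrence rating = 7 (gives RPN 70; O=8 would give 80 > 73).

7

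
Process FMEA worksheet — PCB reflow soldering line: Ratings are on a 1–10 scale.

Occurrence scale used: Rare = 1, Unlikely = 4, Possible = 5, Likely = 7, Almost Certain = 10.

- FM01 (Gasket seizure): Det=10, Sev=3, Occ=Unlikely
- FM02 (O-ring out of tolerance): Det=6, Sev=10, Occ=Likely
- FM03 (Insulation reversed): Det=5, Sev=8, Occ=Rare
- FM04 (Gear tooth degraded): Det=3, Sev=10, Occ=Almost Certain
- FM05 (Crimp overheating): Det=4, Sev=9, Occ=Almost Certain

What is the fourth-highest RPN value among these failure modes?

120

RPN = Severity × Occurrence × Detection:
  FM01: 3 × 4 × 10 = 120
  FM02: 10 × 7 × 6 = 420
  FM03: 8 × 1 × 5 = 40
  FM04: 10 × 10 × 3 = 300
  FM05: 9 × 10 × 4 = 360
Sorted descending: 420, 360, 300, 120, 40.
The fourth-highest RPN is 120 (FM01).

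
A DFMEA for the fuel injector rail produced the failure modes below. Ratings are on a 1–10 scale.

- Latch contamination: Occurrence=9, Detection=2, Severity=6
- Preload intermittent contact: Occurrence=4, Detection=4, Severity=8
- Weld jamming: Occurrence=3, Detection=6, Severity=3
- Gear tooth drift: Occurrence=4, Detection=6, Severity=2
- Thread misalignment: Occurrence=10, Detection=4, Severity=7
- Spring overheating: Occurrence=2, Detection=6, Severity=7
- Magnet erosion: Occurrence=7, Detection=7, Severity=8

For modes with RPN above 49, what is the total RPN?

1046

RPN = Severity × Occurrence × Detection:
  Latch contamination: 6 × 9 × 2 = 108
  Preload intermittent contact: 8 × 4 × 4 = 128
  Weld jamming: 3 × 3 × 6 = 54
  Gear tooth drift: 2 × 4 × 6 = 48
  Thread misalignment: 7 × 10 × 4 = 280
  Spring overheating: 7 × 2 × 6 = 84
  Magnet erosion: 8 × 7 × 7 = 392
RPN > 49: Latch contamination (108), Preload intermittent contact (128), Weld jamming (54), Thread misalignment (280), Spring overheating (84), Magnet erosion (392).
Sum: 108 + 128 + 54 + 280 + 84 + 392 = 1046.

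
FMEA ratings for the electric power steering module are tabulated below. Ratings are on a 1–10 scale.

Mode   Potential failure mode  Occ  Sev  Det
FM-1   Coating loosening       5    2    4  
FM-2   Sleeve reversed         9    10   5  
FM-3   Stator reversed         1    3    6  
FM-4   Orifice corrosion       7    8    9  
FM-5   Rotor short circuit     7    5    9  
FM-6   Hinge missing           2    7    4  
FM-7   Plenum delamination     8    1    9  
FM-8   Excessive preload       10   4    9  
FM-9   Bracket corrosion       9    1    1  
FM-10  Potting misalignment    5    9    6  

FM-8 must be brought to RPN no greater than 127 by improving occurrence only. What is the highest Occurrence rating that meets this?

FM-8: S=4, O=10, D=9 → current RPN = 360.
Fixed product = 36. Need 36 × O ≤ 127, so O ≤ 127/36 = 3.53.
Maximum integer Occurrence rating = 3 (gives RPN 108; O=4 would give 144 > 127).

3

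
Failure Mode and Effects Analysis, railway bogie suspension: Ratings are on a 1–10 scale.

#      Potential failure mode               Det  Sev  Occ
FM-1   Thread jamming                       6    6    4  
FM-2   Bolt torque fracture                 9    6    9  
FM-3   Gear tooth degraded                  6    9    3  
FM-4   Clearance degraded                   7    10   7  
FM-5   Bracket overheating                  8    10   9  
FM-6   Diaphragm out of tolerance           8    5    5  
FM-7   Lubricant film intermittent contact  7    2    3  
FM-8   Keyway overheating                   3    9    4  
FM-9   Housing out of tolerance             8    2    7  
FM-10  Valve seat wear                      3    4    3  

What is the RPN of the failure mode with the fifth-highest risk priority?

RPN = Severity × Occurrence × Detection:
  FM-1: 6 × 4 × 6 = 144
  FM-2: 6 × 9 × 9 = 486
  FM-3: 9 × 3 × 6 = 162
  FM-4: 10 × 7 × 7 = 490
  FM-5: 10 × 9 × 8 = 720
  FM-6: 5 × 5 × 8 = 200
  FM-7: 2 × 3 × 7 = 42
  FM-8: 9 × 4 × 3 = 108
  FM-9: 2 × 7 × 8 = 112
  FM-10: 4 × 3 × 3 = 36
Sorted descending: 720, 490, 486, 200, 162, 144, 112, 108, 42, 36.
The fifth-highest RPN is 162 (FM-3).

162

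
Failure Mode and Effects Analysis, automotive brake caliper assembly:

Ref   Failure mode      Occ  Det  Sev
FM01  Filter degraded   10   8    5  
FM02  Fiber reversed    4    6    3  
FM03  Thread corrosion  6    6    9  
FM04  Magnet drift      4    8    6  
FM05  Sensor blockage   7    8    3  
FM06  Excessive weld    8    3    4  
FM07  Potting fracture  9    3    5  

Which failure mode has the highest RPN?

FM01

RPN = Severity × Occurrence × Detection:
  FM01: 5 × 10 × 8 = 400
  FM02: 3 × 4 × 6 = 72
  FM03: 9 × 6 × 6 = 324
  FM04: 6 × 4 × 8 = 192
  FM05: 3 × 7 × 8 = 168
  FM06: 4 × 8 × 3 = 96
  FM07: 5 × 9 × 3 = 135
Highest RPN is 400 → FM01.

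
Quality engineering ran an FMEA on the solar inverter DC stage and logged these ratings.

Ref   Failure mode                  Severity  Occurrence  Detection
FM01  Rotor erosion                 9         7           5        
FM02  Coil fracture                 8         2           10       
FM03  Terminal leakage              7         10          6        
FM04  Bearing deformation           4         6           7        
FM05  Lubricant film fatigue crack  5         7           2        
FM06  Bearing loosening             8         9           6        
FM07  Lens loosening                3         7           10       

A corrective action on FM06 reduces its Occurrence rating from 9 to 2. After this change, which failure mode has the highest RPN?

RPN = Severity × Occurrence × Detection:
  FM01: 9 × 7 × 5 = 315
  FM02: 8 × 2 × 10 = 160
  FM03: 7 × 10 × 6 = 420
  FM04: 4 × 6 × 7 = 168
  FM05: 5 × 7 × 2 = 70
  FM06: 8 × 9 × 6 = 432
  FM07: 3 × 7 × 10 = 210
After action: FM06 → 8 × 2 × 6 = 96.
Revised RPNs: FM03=420, FM01=315, FM07=210, FM04=168, FM02=160, FM06=96, FM05=70.
Highest is now FM03 (420).

FM03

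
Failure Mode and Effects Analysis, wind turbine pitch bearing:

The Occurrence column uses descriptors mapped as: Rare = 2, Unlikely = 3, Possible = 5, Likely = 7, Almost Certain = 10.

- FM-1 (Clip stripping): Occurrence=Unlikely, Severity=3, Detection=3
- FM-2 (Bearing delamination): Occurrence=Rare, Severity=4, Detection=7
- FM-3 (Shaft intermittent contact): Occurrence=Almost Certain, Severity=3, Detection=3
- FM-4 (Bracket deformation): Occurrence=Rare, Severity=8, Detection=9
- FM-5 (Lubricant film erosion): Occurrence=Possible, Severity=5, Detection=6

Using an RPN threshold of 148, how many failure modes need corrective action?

1

RPN = Severity × Occurrence × Detection:
  FM-1: 3 × 3 × 3 = 27
  FM-2: 4 × 2 × 7 = 56
  FM-3: 3 × 10 × 3 = 90
  FM-4: 8 × 2 × 9 = 144
  FM-5: 5 × 5 × 6 = 150
Modes with RPN ≥ 148: FM-5 (150) → 1.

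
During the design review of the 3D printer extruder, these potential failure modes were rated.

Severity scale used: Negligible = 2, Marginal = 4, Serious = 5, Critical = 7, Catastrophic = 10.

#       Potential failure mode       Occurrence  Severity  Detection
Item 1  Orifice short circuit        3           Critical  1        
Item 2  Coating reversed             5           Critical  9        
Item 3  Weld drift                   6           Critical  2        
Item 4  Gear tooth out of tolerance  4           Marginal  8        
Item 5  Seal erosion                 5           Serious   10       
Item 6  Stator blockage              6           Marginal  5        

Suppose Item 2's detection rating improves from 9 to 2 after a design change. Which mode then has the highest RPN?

Item 5

RPN = Severity × Occurrence × Detection:
  Item 1: 7 × 3 × 1 = 21
  Item 2: 7 × 5 × 9 = 315
  Item 3: 7 × 6 × 2 = 84
  Item 4: 4 × 4 × 8 = 128
  Item 5: 5 × 5 × 10 = 250
  Item 6: 4 × 6 × 5 = 120
After action: Item 2 → 7 × 5 × 2 = 70.
Revised RPNs: Item 5=250, Item 4=128, Item 6=120, Item 3=84, Item 2=70, Item 1=21.
Highest is now Item 5 (250).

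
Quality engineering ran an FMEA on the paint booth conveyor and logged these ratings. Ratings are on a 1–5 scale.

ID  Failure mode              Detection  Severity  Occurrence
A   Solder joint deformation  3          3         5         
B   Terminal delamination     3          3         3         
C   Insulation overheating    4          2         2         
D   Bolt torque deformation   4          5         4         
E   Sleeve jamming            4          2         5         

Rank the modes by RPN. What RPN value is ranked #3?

40

RPN = Severity × Occurrence × Detection:
  A: 3 × 5 × 3 = 45
  B: 3 × 3 × 3 = 27
  C: 2 × 2 × 4 = 16
  D: 5 × 4 × 4 = 80
  E: 2 × 5 × 4 = 40
Sorted descending: 80, 45, 40, 27, 16.
The third-highest RPN is 40 (E).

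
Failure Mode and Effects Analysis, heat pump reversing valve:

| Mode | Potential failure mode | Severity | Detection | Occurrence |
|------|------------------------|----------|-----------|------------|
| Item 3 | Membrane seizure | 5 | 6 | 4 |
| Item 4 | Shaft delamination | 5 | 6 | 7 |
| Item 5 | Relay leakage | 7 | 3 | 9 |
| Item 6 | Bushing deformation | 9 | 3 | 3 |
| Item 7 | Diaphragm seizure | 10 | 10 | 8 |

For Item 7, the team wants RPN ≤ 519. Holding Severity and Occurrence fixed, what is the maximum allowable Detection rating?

Item 7: S=10, O=8, D=10 → current RPN = 800.
Fixed product = 80. Need 80 × D ≤ 519, so D ≤ 519/80 = 6.49.
Maximum integer Detection rating = 6 (gives RPN 480; D=7 would give 560 > 519).

6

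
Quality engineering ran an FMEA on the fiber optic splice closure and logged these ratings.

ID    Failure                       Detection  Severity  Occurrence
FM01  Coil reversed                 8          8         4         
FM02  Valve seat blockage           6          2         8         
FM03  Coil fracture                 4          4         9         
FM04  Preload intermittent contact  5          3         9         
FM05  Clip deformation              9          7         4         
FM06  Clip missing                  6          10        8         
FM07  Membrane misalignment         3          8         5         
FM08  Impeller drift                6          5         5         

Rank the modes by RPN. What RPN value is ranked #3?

252

RPN = Severity × Occurrence × Detection:
  FM01: 8 × 4 × 8 = 256
  FM02: 2 × 8 × 6 = 96
  FM03: 4 × 9 × 4 = 144
  FM04: 3 × 9 × 5 = 135
  FM05: 7 × 4 × 9 = 252
  FM06: 10 × 8 × 6 = 480
  FM07: 8 × 5 × 3 = 120
  FM08: 5 × 5 × 6 = 150
Sorted descending: 480, 256, 252, 150, 144, 135, 120, 96.
The third-highest RPN is 252 (FM05).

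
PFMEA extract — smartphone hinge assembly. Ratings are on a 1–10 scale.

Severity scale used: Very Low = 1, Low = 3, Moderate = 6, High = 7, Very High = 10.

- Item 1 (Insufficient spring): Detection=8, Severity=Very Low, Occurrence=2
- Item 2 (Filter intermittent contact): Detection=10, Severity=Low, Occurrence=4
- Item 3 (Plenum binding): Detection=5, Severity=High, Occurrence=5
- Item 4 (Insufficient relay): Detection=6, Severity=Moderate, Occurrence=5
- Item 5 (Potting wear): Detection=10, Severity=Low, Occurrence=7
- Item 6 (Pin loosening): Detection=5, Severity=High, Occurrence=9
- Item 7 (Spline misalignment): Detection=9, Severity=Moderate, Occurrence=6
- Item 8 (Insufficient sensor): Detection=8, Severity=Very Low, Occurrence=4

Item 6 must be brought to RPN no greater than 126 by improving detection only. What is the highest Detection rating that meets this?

Item 6: S=7, O=9, D=5 → current RPN = 315.
Fixed product = 63. Need 63 × D ≤ 126, so D ≤ 126/63 = 2.00.
Maximum integer Detection rating = 2 (gives RPN 126; D=3 would give 189 > 126).

2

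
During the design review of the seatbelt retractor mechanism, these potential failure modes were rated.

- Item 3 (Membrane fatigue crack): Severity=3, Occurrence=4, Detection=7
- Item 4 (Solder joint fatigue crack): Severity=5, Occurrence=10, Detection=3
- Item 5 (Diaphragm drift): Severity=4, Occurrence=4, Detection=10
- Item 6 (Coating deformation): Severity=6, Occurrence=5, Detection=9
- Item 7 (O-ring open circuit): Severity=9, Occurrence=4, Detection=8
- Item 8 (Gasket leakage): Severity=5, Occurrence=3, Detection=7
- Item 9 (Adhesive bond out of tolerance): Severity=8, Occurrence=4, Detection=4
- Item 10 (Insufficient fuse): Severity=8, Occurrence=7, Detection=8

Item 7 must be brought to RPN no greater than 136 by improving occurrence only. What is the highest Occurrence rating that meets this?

1

Item 7: S=9, O=4, D=8 → current RPN = 288.
Fixed product = 72. Need 72 × O ≤ 136, so O ≤ 136/72 = 1.89.
Maximum integer Occurrence rating = 1 (gives RPN 72; O=2 would give 144 > 136).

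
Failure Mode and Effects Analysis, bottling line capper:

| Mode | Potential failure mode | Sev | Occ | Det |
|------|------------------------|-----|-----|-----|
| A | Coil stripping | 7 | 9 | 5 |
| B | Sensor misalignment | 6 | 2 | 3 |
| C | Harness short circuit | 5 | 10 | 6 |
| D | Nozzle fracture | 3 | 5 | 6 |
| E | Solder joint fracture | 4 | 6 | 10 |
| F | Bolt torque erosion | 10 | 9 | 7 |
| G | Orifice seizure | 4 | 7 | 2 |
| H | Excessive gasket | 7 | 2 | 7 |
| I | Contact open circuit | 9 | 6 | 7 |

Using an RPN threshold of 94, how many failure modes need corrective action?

6

RPN = Severity × Occurrence × Detection:
  A: 7 × 9 × 5 = 315
  B: 6 × 2 × 3 = 36
  C: 5 × 10 × 6 = 300
  D: 3 × 5 × 6 = 90
  E: 4 × 6 × 10 = 240
  F: 10 × 9 × 7 = 630
  G: 4 × 7 × 2 = 56
  H: 7 × 2 × 7 = 98
  I: 9 × 6 × 7 = 378
Modes with RPN ≥ 94: A (315), C (300), E (240), F (630), H (98), I (378) → 6.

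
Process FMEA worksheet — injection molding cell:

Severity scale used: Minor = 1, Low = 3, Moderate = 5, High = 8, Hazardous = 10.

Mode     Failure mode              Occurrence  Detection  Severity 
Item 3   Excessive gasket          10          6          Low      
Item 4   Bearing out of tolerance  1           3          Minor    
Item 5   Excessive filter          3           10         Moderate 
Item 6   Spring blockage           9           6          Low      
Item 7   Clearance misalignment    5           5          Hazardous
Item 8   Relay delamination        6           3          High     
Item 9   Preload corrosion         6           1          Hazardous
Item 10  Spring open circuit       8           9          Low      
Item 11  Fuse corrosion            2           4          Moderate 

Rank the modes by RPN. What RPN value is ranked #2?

RPN = Severity × Occurrence × Detection:
  Item 3: 3 × 10 × 6 = 180
  Item 4: 1 × 1 × 3 = 3
  Item 5: 5 × 3 × 10 = 150
  Item 6: 3 × 9 × 6 = 162
  Item 7: 10 × 5 × 5 = 250
  Item 8: 8 × 6 × 3 = 144
  Item 9: 10 × 6 × 1 = 60
  Item 10: 3 × 8 × 9 = 216
  Item 11: 5 × 2 × 4 = 40
Sorted descending: 250, 216, 180, 162, 150, 144, 60, 40, 3.
The second-highest RPN is 216 (Item 10).

216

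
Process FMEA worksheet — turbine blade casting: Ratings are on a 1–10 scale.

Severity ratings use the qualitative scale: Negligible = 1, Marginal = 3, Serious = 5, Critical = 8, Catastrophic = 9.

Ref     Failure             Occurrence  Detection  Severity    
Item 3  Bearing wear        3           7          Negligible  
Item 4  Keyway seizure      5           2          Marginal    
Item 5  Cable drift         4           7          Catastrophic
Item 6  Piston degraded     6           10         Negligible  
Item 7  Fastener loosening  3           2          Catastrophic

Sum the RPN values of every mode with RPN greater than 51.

366

RPN = Severity × Occurrence × Detection:
  Item 3: 1 × 3 × 7 = 21
  Item 4: 3 × 5 × 2 = 30
  Item 5: 9 × 4 × 7 = 252
  Item 6: 1 × 6 × 10 = 60
  Item 7: 9 × 3 × 2 = 54
RPN > 51: Item 5 (252), Item 6 (60), Item 7 (54).
Sum: 252 + 60 + 54 = 366.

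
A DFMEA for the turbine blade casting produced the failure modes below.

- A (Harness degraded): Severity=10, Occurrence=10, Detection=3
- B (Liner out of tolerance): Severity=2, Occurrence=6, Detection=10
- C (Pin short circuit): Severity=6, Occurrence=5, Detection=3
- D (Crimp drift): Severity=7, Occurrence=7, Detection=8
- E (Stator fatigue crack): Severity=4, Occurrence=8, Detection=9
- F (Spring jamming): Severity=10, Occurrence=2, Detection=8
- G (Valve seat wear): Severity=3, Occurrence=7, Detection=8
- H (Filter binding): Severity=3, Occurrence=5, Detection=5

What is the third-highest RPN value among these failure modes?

RPN = Severity × Occurrence × Detection:
  A: 10 × 10 × 3 = 300
  B: 2 × 6 × 10 = 120
  C: 6 × 5 × 3 = 90
  D: 7 × 7 × 8 = 392
  E: 4 × 8 × 9 = 288
  F: 10 × 2 × 8 = 160
  G: 3 × 7 × 8 = 168
  H: 3 × 5 × 5 = 75
Sorted descending: 392, 300, 288, 168, 160, 120, 90, 75.
The third-highest RPN is 288 (E).

288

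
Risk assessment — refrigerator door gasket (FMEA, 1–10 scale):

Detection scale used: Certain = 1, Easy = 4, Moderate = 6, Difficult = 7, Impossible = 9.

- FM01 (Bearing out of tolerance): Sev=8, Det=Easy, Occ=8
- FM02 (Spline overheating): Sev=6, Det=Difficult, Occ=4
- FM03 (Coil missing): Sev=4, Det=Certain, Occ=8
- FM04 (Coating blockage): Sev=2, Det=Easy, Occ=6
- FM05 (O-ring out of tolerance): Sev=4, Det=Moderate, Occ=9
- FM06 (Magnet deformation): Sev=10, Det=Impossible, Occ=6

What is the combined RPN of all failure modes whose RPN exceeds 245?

796

RPN = Severity × Occurrence × Detection:
  FM01: 8 × 8 × 4 = 256
  FM02: 6 × 4 × 7 = 168
  FM03: 4 × 8 × 1 = 32
  FM04: 2 × 6 × 4 = 48
  FM05: 4 × 9 × 6 = 216
  FM06: 10 × 6 × 9 = 540
RPN > 245: FM01 (256), FM06 (540).
Sum: 256 + 540 = 796.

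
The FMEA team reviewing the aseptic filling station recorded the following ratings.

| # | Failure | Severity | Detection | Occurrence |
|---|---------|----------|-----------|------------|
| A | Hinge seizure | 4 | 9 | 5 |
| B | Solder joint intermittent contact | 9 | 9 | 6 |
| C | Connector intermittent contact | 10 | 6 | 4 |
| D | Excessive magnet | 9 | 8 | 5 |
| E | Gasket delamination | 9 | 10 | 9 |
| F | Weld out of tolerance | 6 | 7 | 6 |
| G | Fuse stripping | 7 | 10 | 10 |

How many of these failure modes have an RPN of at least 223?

6

RPN = Severity × Occurrence × Detection:
  A: 4 × 5 × 9 = 180
  B: 9 × 6 × 9 = 486
  C: 10 × 4 × 6 = 240
  D: 9 × 5 × 8 = 360
  E: 9 × 9 × 10 = 810
  F: 6 × 6 × 7 = 252
  G: 7 × 10 × 10 = 700
Modes with RPN ≥ 223: B (486), C (240), D (360), E (810), F (252), G (700) → 6.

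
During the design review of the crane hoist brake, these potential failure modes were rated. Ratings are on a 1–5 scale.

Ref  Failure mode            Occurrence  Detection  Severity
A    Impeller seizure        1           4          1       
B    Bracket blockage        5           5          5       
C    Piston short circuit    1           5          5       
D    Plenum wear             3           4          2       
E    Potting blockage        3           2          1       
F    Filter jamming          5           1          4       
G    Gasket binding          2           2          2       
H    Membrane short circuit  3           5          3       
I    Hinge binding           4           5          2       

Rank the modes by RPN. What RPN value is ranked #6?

RPN = Severity × Occurrence × Detection:
  A: 1 × 1 × 4 = 4
  B: 5 × 5 × 5 = 125
  C: 5 × 1 × 5 = 25
  D: 2 × 3 × 4 = 24
  E: 1 × 3 × 2 = 6
  F: 4 × 5 × 1 = 20
  G: 2 × 2 × 2 = 8
  H: 3 × 3 × 5 = 45
  I: 2 × 4 × 5 = 40
Sorted descending: 125, 45, 40, 25, 24, 20, 8, 6, 4.
The sixth-highest RPN is 20 (F).

20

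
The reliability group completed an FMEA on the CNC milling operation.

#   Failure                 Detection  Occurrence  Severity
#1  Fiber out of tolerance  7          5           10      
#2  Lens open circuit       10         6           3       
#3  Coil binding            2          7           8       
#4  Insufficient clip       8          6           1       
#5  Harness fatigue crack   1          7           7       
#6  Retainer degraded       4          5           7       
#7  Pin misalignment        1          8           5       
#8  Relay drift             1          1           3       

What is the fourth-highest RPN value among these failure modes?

112

RPN = Severity × Occurrence × Detection:
  #1: 10 × 5 × 7 = 350
  #2: 3 × 6 × 10 = 180
  #3: 8 × 7 × 2 = 112
  #4: 1 × 6 × 8 = 48
  #5: 7 × 7 × 1 = 49
  #6: 7 × 5 × 4 = 140
  #7: 5 × 8 × 1 = 40
  #8: 3 × 1 × 1 = 3
Sorted descending: 350, 180, 140, 112, 49, 48, 40, 3.
The fourth-highest RPN is 112 (#3).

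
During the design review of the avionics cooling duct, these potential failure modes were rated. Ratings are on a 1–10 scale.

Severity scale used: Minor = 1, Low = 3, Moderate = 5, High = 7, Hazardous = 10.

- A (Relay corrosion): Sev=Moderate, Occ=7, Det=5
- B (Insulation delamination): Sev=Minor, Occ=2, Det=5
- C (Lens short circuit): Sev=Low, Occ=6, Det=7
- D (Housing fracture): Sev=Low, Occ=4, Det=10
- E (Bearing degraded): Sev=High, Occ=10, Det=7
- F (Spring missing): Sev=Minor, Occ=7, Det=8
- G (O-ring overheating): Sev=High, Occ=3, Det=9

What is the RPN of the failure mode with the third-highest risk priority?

RPN = Severity × Occurrence × Detection:
  A: 5 × 7 × 5 = 175
  B: 1 × 2 × 5 = 10
  C: 3 × 6 × 7 = 126
  D: 3 × 4 × 10 = 120
  E: 7 × 10 × 7 = 490
  F: 1 × 7 × 8 = 56
  G: 7 × 3 × 9 = 189
Sorted descending: 490, 189, 175, 126, 120, 56, 10.
The third-highest RPN is 175 (A).

175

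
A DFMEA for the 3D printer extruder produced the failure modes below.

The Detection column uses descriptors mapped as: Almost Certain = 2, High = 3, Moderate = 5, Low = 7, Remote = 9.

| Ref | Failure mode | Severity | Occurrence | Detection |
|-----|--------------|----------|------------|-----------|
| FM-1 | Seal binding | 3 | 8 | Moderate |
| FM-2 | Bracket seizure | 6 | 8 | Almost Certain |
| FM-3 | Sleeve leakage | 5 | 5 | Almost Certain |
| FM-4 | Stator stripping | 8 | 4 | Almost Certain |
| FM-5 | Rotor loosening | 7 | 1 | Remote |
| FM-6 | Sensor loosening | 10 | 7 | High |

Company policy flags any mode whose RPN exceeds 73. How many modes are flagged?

RPN = Severity × Occurrence × Detection:
  FM-1: 3 × 8 × 5 = 120
  FM-2: 6 × 8 × 2 = 96
  FM-3: 5 × 5 × 2 = 50
  FM-4: 8 × 4 × 2 = 64
  FM-5: 7 × 1 × 9 = 63
  FM-6: 10 × 7 × 3 = 210
Modes with RPN > 73: FM-1 (120), FM-2 (96), FM-6 (210) → 3.

3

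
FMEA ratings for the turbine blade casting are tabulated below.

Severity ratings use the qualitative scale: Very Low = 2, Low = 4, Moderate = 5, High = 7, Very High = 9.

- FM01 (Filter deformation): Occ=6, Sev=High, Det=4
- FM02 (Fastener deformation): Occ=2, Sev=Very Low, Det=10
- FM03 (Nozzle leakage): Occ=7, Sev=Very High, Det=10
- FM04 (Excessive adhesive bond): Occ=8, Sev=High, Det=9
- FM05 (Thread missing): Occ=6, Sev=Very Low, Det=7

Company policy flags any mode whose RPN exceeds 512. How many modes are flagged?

1

RPN = Severity × Occurrence × Detection:
  FM01: 7 × 6 × 4 = 168
  FM02: 2 × 2 × 10 = 40
  FM03: 9 × 7 × 10 = 630
  FM04: 7 × 8 × 9 = 504
  FM05: 2 × 6 × 7 = 84
Modes with RPN > 512: FM03 (630) → 1.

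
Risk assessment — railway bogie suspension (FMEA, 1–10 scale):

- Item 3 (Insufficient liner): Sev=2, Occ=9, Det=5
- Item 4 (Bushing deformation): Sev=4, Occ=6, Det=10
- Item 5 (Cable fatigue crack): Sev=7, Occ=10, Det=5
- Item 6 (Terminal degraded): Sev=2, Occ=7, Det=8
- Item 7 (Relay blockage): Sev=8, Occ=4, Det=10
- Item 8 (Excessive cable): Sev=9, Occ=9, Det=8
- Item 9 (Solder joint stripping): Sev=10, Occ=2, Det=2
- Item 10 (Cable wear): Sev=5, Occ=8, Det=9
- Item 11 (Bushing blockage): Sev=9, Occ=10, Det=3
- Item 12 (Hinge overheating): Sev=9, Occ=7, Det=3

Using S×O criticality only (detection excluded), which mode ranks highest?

Criticality = Severity × Occurrence:
  Item 3: 2 × 9 = 18
  Item 4: 4 × 6 = 24
  Item 5: 7 × 10 = 70
  Item 6: 2 × 7 = 14
  Item 7: 8 × 4 = 32
  Item 8: 9 × 9 = 81
  Item 9: 10 × 2 = 20
  Item 10: 5 × 8 = 40
  Item 11: 9 × 10 = 90
  Item 12: 9 × 7 = 63
Highest criticality is 90 → Item 11.

Item 11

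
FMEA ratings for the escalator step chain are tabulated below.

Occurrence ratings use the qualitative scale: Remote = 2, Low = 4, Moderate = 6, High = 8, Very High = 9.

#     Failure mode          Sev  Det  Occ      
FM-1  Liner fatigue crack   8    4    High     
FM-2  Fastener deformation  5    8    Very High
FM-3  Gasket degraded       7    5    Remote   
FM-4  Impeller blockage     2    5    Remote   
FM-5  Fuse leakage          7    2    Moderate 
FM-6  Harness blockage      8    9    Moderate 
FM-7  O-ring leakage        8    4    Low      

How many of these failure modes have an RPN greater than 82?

RPN = Severity × Occurrence × Detection:
  FM-1: 8 × 8 × 4 = 256
  FM-2: 5 × 9 × 8 = 360
  FM-3: 7 × 2 × 5 = 70
  FM-4: 2 × 2 × 5 = 20
  FM-5: 7 × 6 × 2 = 84
  FM-6: 8 × 6 × 9 = 432
  FM-7: 8 × 4 × 4 = 128
Modes with RPN > 82: FM-1 (256), FM-2 (360), FM-5 (84), FM-6 (432), FM-7 (128) → 5.

5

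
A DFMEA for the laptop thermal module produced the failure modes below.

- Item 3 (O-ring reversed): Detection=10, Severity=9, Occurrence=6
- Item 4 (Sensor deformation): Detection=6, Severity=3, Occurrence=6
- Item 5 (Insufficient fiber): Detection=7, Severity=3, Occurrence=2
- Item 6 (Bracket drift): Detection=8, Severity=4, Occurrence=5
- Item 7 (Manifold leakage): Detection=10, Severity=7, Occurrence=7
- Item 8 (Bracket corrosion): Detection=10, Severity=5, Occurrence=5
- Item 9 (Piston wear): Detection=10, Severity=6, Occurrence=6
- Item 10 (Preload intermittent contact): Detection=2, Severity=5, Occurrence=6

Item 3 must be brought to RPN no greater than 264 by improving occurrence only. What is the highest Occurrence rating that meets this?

Item 3: S=9, O=6, D=10 → current RPN = 540.
Fixed product = 90. Need 90 × O ≤ 264, so O ≤ 264/90 = 2.93.
Maximum integer Occurrence rating = 2 (gives RPN 180; O=3 would give 270 > 264).

2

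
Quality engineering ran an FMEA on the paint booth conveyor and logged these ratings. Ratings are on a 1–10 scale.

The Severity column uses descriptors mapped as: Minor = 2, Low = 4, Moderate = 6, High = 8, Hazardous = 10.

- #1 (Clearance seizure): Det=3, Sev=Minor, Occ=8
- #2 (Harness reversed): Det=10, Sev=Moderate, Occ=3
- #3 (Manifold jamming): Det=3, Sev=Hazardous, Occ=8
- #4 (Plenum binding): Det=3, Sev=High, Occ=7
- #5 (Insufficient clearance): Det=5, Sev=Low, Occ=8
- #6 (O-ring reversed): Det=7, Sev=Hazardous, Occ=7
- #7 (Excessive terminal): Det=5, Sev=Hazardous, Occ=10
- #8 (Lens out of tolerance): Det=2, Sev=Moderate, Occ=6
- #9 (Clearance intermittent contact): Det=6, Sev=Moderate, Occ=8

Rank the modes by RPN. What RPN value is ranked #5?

RPN = Severity × Occurrence × Detection:
  #1: 2 × 8 × 3 = 48
  #2: 6 × 3 × 10 = 180
  #3: 10 × 8 × 3 = 240
  #4: 8 × 7 × 3 = 168
  #5: 4 × 8 × 5 = 160
  #6: 10 × 7 × 7 = 490
  #7: 10 × 10 × 5 = 500
  #8: 6 × 6 × 2 = 72
  #9: 6 × 8 × 6 = 288
Sorted descending: 500, 490, 288, 240, 180, 168, 160, 72, 48.
The fifth-highest RPN is 180 (#2).

180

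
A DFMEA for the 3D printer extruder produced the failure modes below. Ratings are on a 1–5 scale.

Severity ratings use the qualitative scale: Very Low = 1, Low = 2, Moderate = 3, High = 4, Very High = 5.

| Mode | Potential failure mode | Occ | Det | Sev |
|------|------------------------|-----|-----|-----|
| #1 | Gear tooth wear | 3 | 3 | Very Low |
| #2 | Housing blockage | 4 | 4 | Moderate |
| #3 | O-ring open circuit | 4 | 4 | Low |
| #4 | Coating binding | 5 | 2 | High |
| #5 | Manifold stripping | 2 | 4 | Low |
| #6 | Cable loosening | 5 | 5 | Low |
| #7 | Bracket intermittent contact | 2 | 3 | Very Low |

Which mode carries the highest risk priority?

RPN = Severity × Occurrence × Detection:
  #1: 1 × 3 × 3 = 9
  #2: 3 × 4 × 4 = 48
  #3: 2 × 4 × 4 = 32
  #4: 4 × 5 × 2 = 40
  #5: 2 × 2 × 4 = 16
  #6: 2 × 5 × 5 = 50
  #7: 1 × 2 × 3 = 6
Highest RPN is 50 → #6.

#6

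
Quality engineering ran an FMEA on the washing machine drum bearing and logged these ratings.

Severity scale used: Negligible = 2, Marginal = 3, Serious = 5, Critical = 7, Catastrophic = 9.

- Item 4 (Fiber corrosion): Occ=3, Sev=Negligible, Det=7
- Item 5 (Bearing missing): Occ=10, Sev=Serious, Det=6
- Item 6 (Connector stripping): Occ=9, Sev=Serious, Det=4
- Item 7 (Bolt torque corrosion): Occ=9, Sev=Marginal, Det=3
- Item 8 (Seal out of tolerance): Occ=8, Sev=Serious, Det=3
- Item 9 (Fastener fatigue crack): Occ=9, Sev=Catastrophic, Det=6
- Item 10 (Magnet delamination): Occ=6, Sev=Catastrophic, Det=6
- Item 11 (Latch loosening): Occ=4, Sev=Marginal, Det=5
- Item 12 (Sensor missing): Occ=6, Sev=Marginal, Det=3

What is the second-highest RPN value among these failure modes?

RPN = Severity × Occurrence × Detection:
  Item 4: 2 × 3 × 7 = 42
  Item 5: 5 × 10 × 6 = 300
  Item 6: 5 × 9 × 4 = 180
  Item 7: 3 × 9 × 3 = 81
  Item 8: 5 × 8 × 3 = 120
  Item 9: 9 × 9 × 6 = 486
  Item 10: 9 × 6 × 6 = 324
  Item 11: 3 × 4 × 5 = 60
  Item 12: 3 × 6 × 3 = 54
Sorted descending: 486, 324, 300, 180, 120, 81, 60, 54, 42.
The second-highest RPN is 324 (Item 10).

324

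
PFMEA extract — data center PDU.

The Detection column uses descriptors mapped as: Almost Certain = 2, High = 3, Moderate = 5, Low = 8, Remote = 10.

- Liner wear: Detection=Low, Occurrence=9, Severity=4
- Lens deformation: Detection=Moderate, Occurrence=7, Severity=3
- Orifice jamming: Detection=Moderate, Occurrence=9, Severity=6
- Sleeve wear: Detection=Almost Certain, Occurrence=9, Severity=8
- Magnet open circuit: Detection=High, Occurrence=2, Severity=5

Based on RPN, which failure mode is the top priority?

RPN = Severity × Occurrence × Detection:
  Liner wear: 4 × 9 × 8 = 288
  Lens deformation: 3 × 7 × 5 = 105
  Orifice jamming: 6 × 9 × 5 = 270
  Sleeve wear: 8 × 9 × 2 = 144
  Magnet open circuit: 5 × 2 × 3 = 30
Highest RPN is 288 → Liner wear.

Liner wear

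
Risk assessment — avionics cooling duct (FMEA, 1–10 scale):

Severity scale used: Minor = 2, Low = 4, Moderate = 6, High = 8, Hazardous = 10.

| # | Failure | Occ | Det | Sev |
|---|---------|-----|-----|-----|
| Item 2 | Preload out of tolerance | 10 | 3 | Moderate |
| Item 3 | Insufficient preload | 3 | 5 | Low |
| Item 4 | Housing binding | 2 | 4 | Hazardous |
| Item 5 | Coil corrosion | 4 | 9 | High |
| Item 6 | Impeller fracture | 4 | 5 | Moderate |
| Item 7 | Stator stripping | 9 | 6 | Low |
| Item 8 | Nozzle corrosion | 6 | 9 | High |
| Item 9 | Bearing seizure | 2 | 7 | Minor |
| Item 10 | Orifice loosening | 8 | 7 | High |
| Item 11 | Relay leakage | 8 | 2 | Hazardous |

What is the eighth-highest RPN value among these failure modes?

RPN = Severity × Occurrence × Detection:
  Item 2: 6 × 10 × 3 = 180
  Item 3: 4 × 3 × 5 = 60
  Item 4: 10 × 2 × 4 = 80
  Item 5: 8 × 4 × 9 = 288
  Item 6: 6 × 4 × 5 = 120
  Item 7: 4 × 9 × 6 = 216
  Item 8: 8 × 6 × 9 = 432
  Item 9: 2 × 2 × 7 = 28
  Item 10: 8 × 8 × 7 = 448
  Item 11: 10 × 8 × 2 = 160
Sorted descending: 448, 432, 288, 216, 180, 160, 120, 80, 60, 28.
The eighth-highest RPN is 80 (Item 4).

80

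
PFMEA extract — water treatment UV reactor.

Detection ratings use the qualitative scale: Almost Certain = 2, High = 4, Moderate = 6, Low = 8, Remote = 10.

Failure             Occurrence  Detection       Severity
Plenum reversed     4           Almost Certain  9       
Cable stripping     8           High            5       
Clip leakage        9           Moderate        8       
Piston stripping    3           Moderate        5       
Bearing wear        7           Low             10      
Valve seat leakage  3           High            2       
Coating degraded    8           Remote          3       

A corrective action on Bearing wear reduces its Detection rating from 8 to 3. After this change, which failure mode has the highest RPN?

RPN = Severity × Occurrence × Detection:
  Plenum reversed: 9 × 4 × 2 = 72
  Cable stripping: 5 × 8 × 4 = 160
  Clip leakage: 8 × 9 × 6 = 432
  Piston stripping: 5 × 3 × 6 = 90
  Bearing wear: 10 × 7 × 8 = 560
  Valve seat leakage: 2 × 3 × 4 = 24
  Coating degraded: 3 × 8 × 10 = 240
After action: Bearing wear → 10 × 7 × 3 = 210.
Revised RPNs: Clip leakage=432, Coating degraded=240, Bearing wear=210, Cable stripping=160, Piston stripping=90, Plenum reversed=72, Valve seat leakage=24.
Highest is now Clip leakage (432).

Clip leakage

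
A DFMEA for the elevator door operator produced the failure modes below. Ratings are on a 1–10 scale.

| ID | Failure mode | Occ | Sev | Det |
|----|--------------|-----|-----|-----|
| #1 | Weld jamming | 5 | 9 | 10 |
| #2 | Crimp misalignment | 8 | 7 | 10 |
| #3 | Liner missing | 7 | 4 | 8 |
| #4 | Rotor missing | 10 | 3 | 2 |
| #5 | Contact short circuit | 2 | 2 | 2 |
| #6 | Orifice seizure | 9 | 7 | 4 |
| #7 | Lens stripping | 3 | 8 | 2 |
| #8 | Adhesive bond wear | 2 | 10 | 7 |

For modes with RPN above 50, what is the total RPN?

1686

RPN = Severity × Occurrence × Detection:
  #1: 9 × 5 × 10 = 450
  #2: 7 × 8 × 10 = 560
  #3: 4 × 7 × 8 = 224
  #4: 3 × 10 × 2 = 60
  #5: 2 × 2 × 2 = 8
  #6: 7 × 9 × 4 = 252
  #7: 8 × 3 × 2 = 48
  #8: 10 × 2 × 7 = 140
RPN > 50: #1 (450), #2 (560), #3 (224), #4 (60), #6 (252), #8 (140).
Sum: 450 + 560 + 224 + 60 + 252 + 140 = 1686.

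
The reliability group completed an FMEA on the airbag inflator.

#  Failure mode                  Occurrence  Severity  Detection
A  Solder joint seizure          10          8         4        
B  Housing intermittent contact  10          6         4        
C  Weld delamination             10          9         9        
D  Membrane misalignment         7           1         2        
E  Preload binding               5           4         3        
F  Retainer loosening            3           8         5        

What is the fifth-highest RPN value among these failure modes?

60

RPN = Severity × Occurrence × Detection:
  A: 8 × 10 × 4 = 320
  B: 6 × 10 × 4 = 240
  C: 9 × 10 × 9 = 810
  D: 1 × 7 × 2 = 14
  E: 4 × 5 × 3 = 60
  F: 8 × 3 × 5 = 120
Sorted descending: 810, 320, 240, 120, 60, 14.
The fifth-highest RPN is 60 (E).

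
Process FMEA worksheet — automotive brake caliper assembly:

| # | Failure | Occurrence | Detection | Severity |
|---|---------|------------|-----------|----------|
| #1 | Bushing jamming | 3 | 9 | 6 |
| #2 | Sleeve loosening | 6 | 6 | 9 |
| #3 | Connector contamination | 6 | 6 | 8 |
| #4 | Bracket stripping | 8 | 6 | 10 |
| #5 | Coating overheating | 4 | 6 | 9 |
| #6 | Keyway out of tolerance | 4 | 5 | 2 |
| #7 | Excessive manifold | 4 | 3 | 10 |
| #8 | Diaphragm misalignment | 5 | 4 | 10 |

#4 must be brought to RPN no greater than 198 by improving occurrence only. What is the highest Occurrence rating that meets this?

3

#4: S=10, O=8, D=6 → current RPN = 480.
Fixed product = 60. Need 60 × O ≤ 198, so O ≤ 198/60 = 3.30.
Maximum integer Occurrence rating = 3 (gives RPN 180; O=4 would give 240 > 198).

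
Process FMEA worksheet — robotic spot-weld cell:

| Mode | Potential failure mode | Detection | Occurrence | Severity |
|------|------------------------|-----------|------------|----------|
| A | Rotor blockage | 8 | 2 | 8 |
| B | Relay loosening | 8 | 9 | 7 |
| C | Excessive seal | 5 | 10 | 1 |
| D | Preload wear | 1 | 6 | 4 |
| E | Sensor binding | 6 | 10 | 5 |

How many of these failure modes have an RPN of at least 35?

RPN = Severity × Occurrence × Detection:
  A: 8 × 2 × 8 = 128
  B: 7 × 9 × 8 = 504
  C: 1 × 10 × 5 = 50
  D: 4 × 6 × 1 = 24
  E: 5 × 10 × 6 = 300
Modes with RPN ≥ 35: A (128), B (504), C (50), E (300) → 4.

4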